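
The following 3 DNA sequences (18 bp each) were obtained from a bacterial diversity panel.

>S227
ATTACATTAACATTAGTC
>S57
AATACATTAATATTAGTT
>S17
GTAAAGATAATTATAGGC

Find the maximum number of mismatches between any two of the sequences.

Pairwise Hamming distances:
  S227 vs S57: 3
  S227 vs S17: 9
  S57 vs S17: 10
The largest is 10, between S57 and S17.

10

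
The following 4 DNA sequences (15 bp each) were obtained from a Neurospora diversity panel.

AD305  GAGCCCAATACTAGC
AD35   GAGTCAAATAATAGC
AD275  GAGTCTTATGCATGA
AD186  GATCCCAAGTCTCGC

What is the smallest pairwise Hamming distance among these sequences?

3

Pairwise Hamming distances:
  AD305 vs AD35: 3
  AD305 vs AD275: 7
  AD305 vs AD186: 4
  AD35 vs AD275: 7
  AD35 vs AD186: 7
  AD275 vs AD186: 9
The smallest is 3, between AD305 and AD35.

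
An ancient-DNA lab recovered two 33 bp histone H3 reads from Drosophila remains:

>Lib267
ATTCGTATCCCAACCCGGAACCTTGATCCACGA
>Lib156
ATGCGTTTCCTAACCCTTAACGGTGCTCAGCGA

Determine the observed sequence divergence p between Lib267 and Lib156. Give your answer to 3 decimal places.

Mismatches occur at site 3 (T→G), site 7 (A→T), site 11 (C→T), site 17 (G→T), site 18 (G→T), site 22 (C→G), site 23 (T→G), site 26 (A→C), site 29 (C→A), site 30 (A→G).
There are 10 differences over 33 sites, so p = 10/33 = 0.303.

0.303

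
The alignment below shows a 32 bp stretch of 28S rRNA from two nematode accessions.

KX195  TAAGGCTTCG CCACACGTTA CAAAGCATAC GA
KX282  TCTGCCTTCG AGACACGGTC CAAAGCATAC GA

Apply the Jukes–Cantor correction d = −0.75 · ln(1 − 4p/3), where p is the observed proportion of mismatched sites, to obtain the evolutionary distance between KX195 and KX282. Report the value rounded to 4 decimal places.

Differing sites — 2:A/C; 3:A/T; 5:G/C; 11:C/A; 12:C/G; 18:T/G; 20:A/C.
p = 7/32 = 0.218750.
d = −0.75 · ln(1 − (4/3)·0.218750) = −0.75 · ln(0.708333) = −0.75 · (-0.344841) = 0.2586.

0.2586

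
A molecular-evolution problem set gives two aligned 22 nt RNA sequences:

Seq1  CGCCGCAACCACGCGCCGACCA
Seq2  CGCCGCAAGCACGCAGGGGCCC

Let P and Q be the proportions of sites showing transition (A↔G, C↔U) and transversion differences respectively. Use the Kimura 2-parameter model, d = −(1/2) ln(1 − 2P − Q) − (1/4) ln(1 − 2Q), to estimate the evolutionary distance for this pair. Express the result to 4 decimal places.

Differing sites — 9:C/G (Tv); 15:G/A (Ti); 16:C/G (Tv); 17:C/G (Tv); 19:A/G (Ti); 22:A/C (Tv).
Of the 6 differences, 2 transitions and 4 transversions over 22 sites: P = 2/22 = 0.090909, Q = 4/22 = 0.181818.
d = −0.5·ln(0.636364) − 0.25·ln(0.636364) = −0.5·(-0.451985) − 0.25·(-0.451985) = 0.3390.

0.3390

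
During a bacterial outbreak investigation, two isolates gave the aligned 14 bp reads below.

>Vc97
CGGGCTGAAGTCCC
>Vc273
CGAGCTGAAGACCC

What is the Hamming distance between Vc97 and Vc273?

2

Mismatches occur at site 3 (G→A), site 11 (T→A).
That gives 2 mismatches out of 14 aligned sites, so the Hamming distance is 2.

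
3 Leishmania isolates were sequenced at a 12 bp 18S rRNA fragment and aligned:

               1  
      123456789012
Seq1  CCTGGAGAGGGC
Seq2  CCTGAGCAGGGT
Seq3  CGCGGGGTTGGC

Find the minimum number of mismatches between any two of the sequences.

Pairwise Hamming distances:
  Seq1 vs Seq2: 4
  Seq1 vs Seq3: 5
  Seq2 vs Seq3: 7
The smallest is 4, between Seq1 and Seq2.

4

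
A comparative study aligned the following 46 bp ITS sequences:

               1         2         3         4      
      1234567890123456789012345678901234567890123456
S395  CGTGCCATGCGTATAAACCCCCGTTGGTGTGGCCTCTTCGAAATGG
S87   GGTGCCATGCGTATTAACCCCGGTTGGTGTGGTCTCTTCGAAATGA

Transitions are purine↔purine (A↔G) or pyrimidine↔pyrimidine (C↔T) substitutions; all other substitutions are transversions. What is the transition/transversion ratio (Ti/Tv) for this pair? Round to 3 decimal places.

Mismatches occur at site 1 (C↔G, transversion), site 15 (A↔T, transversion), site 22 (C↔G, transversion), site 33 (C↔T, transition), site 46 (G↔A, transition).
Of the 5 differences, 2 transitions and 3 transversions, so Ti/Tv = 2/3 = 0.667.

0.667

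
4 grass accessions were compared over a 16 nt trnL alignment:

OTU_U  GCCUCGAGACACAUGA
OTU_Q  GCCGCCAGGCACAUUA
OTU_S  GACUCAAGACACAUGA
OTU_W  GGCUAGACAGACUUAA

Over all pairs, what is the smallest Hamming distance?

2

Pairwise Hamming distances:
  OTU_U vs OTU_Q: 4
  OTU_U vs OTU_S: 2
  OTU_U vs OTU_W: 6
  OTU_Q vs OTU_S: 5
  OTU_Q vs OTU_W: 9
  OTU_S vs OTU_W: 7
The smallest is 2, between OTU_U and OTU_S.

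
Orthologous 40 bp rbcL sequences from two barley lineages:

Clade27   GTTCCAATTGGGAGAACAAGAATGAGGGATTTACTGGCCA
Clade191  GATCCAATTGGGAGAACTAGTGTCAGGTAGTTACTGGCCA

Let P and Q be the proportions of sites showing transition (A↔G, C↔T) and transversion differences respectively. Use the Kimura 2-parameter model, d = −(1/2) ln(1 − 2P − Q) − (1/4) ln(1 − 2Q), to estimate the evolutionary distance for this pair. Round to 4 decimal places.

0.2007

Mismatches occur at site 2 (T/A, transversion), site 18 (A/T, transversion), site 21 (A/T, transversion), site 22 (A/G, transition), site 24 (G/C, transversion), site 28 (G/T, transversion), site 30 (T/G, transversion).
Of the 7 differences, 1 transition and 6 transversions over 40 sites: P = 1/40 = 0.025000, Q = 6/40 = 0.150000.
d = −0.5·ln(0.800000) − 0.25·ln(0.700000) = −0.5·(-0.223144) − 0.25·(-0.356675) = 0.2007.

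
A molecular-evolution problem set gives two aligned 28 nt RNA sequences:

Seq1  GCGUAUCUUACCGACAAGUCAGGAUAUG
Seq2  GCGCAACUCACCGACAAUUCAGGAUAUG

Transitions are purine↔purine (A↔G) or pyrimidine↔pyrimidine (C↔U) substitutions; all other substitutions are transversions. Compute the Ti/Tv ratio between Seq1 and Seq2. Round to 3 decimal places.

1.000

The sequences differ at positions 4 (U/C, transition), 6 (U/A, transversion), 9 (U/C, transition), 18 (G/U, transversion).
Of the 4 differences, 2 transitions and 2 transversions, so Ti/Tv = 2/2 = 1.000.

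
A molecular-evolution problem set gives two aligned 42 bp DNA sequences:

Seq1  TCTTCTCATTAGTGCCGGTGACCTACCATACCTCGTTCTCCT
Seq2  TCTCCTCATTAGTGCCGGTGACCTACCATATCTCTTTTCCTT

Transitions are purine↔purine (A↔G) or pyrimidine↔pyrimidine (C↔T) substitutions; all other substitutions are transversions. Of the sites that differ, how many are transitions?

5

The sequences differ at positions 4 (T/C, transition), 31 (C/T, transition), 35 (G/T, transversion), 38 (C/T, transition), 39 (T/C, transition), 41 (C/T, transition).
Of the 6 differences, 5 transitions and 1 transversion, so the answer is 5.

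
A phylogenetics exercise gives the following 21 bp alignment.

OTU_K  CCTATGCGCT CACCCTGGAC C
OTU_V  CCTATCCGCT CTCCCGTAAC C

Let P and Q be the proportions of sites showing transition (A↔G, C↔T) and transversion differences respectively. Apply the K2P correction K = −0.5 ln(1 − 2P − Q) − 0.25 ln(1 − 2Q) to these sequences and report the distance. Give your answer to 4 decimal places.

0.2881

The sequences differ at positions 6 (G/C, transversion), 12 (A/T, transversion), 16 (T/G, transversion), 17 (G/T, transversion), 18 (G/A, transition).
Of the 5 differences, 1 transition and 4 transversions over 21 sites: P = 1/21 = 0.047619, Q = 4/21 = 0.190476.
d = −0.5·ln(0.714286) − 0.25·ln(0.619048) = −0.5·(-0.336472) − 0.25·(-0.479572) = 0.2881.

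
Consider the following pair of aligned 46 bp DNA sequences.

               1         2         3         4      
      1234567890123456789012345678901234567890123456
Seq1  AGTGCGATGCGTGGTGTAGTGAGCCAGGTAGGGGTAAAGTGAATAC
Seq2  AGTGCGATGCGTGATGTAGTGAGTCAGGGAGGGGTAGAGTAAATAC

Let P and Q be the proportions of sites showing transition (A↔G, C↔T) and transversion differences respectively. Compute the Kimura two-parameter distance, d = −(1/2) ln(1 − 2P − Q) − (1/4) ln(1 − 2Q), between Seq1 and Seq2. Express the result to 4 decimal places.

0.1200

Differing sites — 14:G/A (Ti); 24:C/T (Ti); 29:T/G (Tv); 37:A/G (Ti); 41:G/A (Ti).
Of the 5 differences, 4 transitions and 1 transversion over 46 sites: P = 4/46 = 0.086957, Q = 1/46 = 0.021739.
d = −0.5·ln(0.804347) − 0.25·ln(0.956522) = −0.5·(-0.217725) − 0.25·(-0.044451) = 0.1200.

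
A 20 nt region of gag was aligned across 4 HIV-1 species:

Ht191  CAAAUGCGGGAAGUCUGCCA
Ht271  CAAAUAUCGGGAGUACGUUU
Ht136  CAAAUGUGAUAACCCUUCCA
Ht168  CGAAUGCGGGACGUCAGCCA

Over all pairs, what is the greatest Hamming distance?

Pairwise Hamming distances:
  Ht191 vs Ht271: 9
  Ht191 vs Ht136: 6
  Ht191 vs Ht168: 3
  Ht271 vs Ht136: 13
  Ht271 vs Ht168: 11
  Ht136 vs Ht168: 9
The largest is 13, between Ht271 and Ht136.

13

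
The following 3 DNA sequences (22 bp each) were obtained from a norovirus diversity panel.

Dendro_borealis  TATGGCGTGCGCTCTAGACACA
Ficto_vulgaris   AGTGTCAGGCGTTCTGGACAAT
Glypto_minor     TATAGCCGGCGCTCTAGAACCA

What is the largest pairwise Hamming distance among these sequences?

11

Pairwise Hamming distances:
  Dendro_borealis vs Ficto_vulgaris: 9
  Dendro_borealis vs Glypto_minor: 5
  Ficto_vulgaris vs Glypto_minor: 11
The largest is 11, between Ficto_vulgaris and Glypto_minor.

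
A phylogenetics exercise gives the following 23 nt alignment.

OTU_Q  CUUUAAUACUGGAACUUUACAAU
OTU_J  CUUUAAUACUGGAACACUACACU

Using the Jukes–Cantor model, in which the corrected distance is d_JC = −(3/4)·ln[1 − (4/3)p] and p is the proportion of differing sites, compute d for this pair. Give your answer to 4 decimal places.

0.1433

Mismatches occur at site 16 (U↔A), site 17 (U↔C), site 22 (A↔C).
p = 3/23 = 0.130435.
d = −0.75 · ln(1 − (4/3)·0.130435) = −0.75 · ln(0.826087) = −0.75 · (-0.191055) = 0.1433.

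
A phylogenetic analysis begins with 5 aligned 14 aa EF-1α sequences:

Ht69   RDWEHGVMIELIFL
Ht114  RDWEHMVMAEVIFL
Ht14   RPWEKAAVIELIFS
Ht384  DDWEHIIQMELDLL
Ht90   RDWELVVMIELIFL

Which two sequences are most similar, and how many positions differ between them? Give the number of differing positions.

2

Pairwise Hamming distances:
  Ht69 vs Ht114: 3
  Ht69 vs Ht14: 6
  Ht69 vs Ht384: 7
  Ht69 vs Ht90: 2
  Ht114 vs Ht14: 8
  Ht114 vs Ht384: 8
  Ht114 vs Ht90: 4
  Ht14 vs Ht384: 10
  Ht14 vs Ht90: 6
  Ht384 vs Ht90: 8
The smallest is 2, between Ht69 and Ht90.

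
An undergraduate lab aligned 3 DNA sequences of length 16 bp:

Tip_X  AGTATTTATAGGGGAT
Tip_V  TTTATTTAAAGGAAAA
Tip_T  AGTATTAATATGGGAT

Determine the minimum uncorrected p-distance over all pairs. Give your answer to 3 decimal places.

0.125

Pairwise Hamming distances:
  Tip_X vs Tip_V: 6
  Tip_X vs Tip_T: 2
  Tip_V vs Tip_T: 8
The smallest is 2 mismatches, between Tip_X and Tip_T; p = 2/16 = 0.125.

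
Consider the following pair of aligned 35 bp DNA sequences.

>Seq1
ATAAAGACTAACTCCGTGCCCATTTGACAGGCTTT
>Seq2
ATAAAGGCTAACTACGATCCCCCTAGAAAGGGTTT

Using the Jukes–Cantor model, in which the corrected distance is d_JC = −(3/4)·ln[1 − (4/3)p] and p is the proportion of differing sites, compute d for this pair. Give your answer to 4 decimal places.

0.3149

Mismatches occur at site 7 (A/G), site 14 (C/A), site 17 (T/A), site 18 (G/T), site 22 (A/C), site 23 (T/C), site 25 (T/A), site 28 (C/A), site 32 (C/G).
p = 9/35 = 0.257143.
d = −0.75 · ln(1 − (4/3)·0.257143) = −0.75 · ln(0.657143) = −0.75 · (-0.419854) = 0.3149.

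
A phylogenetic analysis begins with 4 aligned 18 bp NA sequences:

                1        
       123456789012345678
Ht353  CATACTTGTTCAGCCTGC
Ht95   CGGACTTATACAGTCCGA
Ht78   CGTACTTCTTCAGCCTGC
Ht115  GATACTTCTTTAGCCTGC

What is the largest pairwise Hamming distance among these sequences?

Pairwise Hamming distances:
  Ht353 vs Ht95: 7
  Ht353 vs Ht78: 2
  Ht353 vs Ht115: 3
  Ht95 vs Ht78: 6
  Ht95 vs Ht115: 9
  Ht78 vs Ht115: 3
The largest is 9, between Ht95 and Ht115.

9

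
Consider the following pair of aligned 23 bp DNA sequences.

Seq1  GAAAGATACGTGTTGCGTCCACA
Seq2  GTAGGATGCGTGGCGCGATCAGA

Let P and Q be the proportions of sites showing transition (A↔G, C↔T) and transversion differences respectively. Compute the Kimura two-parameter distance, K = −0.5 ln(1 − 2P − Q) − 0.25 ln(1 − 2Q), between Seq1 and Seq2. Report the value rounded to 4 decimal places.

0.4757

Mismatches occur at site 2 (A/T, transversion), site 4 (A/G, transition), site 8 (A/G, transition), site 13 (T/G, transversion), site 14 (T/C, transition), site 18 (T/A, transversion), site 19 (C/T, transition), site 22 (C/G, transversion).
Of the 8 differences, 4 transitions and 4 transversions over 23 sites: P = 4/23 = 0.173913, Q = 4/23 = 0.173913.
d = −0.5·ln(0.478261) − 0.25·ln(0.652174) = −0.5·(-0.737599) − 0.25·(-0.427444) = 0.4757.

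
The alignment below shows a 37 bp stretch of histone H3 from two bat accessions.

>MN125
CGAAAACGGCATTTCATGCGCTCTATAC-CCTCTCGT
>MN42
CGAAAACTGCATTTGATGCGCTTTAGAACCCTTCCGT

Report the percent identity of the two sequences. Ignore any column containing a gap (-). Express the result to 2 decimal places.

Excluding the 1 gap column leaves 36 comparable sites.
The sequences differ at positions 8 (G/T), 15 (C/G), 23 (C/T), 26 (T/G), 28 (C/A), 33 (C/T), 34 (T/C).
29 of the 36 comparable sites match, so the percent identity is 29/36 × 100 = 80.56%.

80.56%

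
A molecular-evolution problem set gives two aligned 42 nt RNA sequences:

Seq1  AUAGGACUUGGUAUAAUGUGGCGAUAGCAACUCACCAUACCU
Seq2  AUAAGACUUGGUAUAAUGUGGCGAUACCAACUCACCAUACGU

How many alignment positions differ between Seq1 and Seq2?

The sequences differ at positions 4 (G/A), 27 (G/C), 41 (C/G).
That gives 3 mismatches out of 42 aligned sites, so the Hamming distance is 3.

3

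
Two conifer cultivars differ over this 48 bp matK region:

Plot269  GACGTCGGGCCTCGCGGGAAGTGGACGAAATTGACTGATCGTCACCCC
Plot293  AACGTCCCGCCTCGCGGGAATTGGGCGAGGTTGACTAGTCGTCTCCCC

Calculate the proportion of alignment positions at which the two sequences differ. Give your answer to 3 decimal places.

Differing sites — 1:G/A; 7:G/C; 8:G/C; 21:G/T; 25:A/G; 29:A/G; 30:A/G; 37:G/A; 38:A/G; 44:A/T.
There are 10 differences over 48 sites, so p = 10/48 = 0.208.

0.208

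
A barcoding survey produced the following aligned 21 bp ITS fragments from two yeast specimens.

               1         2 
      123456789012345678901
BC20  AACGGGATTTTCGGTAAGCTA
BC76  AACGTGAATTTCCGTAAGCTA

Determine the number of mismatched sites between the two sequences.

3

Differing sites — 5:G/T; 8:T/A; 13:G/C.
That gives 3 mismatches out of 21 aligned sites, so the Hamming distance is 3.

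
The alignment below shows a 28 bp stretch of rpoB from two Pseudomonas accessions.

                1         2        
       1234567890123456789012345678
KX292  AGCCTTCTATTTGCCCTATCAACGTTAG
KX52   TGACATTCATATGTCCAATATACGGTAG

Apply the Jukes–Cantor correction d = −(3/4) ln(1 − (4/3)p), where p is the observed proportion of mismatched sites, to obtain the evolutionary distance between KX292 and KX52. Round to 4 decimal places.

The sequences differ at positions 1 (A/T), 3 (C/A), 5 (T/A), 7 (C/T), 8 (T/C), 11 (T/A), 14 (C/T), 17 (T/A), 20 (C/A), 21 (A/T), 25 (T/G).
p = 11/28 = 0.392857.
d = −0.75 · ln(1 − (4/3)·0.392857) = −0.75 · ln(0.476191) = −0.75 · (-0.741936) = 0.5565.

0.5565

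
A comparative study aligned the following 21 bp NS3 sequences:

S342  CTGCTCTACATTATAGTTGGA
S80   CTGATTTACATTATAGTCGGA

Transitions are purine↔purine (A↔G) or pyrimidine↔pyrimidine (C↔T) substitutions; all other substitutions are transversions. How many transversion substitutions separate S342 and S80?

1

Mismatches occur at site 4 (C↔A, transversion), site 6 (C↔T, transition), site 18 (T↔C, transition).
Of the 3 differences, 2 transitions and 1 transversion, so the answer is 1.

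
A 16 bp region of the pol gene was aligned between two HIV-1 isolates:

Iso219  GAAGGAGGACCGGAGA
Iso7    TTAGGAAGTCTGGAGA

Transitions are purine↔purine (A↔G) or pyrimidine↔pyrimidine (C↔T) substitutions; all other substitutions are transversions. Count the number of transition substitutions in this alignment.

2

Mismatches occur at site 1 (G↔T, transversion), site 2 (A↔T, transversion), site 7 (G↔A, transition), site 9 (A↔T, transversion), site 11 (C↔T, transition).
Of the 5 differences, 2 transitions and 3 transversions, so the answer is 2.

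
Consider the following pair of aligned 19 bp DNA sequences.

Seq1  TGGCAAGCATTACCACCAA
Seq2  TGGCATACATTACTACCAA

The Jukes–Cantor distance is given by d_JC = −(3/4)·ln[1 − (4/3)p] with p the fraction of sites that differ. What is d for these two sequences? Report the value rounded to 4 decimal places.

0.1773

Mismatches occur at site 6 (A↔T), site 7 (G↔A), site 14 (C↔T).
p = 3/19 = 0.157895.
d = −0.75 · ln(1 − (4/3)·0.157895) = −0.75 · ln(0.789473) = −0.75 · (-0.236390) = 0.1773.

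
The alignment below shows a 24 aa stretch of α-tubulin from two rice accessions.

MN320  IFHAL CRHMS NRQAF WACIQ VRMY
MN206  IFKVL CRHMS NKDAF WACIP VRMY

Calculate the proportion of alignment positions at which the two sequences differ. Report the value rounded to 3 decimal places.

Mismatches occur at site 3 (H→K), site 4 (A→V), site 12 (R→K), site 13 (Q→D), site 20 (Q→P).
There are 5 differences over 24 sites, so p = 5/24 = 0.208.

0.208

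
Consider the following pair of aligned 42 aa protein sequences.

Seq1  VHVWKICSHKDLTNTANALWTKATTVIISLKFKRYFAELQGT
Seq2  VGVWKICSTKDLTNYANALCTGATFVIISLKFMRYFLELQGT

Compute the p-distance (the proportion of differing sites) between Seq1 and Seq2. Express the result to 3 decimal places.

0.190

Differing sites — 2:H/G; 9:H/T; 15:T/Y; 20:W/C; 22:K/G; 25:T/F; 33:K/M; 37:A/L.
There are 8 differences over 42 sites, so p = 8/42 = 0.190.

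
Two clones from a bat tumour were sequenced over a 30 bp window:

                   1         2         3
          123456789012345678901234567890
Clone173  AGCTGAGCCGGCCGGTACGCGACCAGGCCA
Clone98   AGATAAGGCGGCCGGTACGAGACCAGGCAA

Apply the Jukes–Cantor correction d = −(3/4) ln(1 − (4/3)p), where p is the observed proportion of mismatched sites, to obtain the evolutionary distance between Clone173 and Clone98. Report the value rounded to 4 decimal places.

Differing sites — 3:C/A; 5:G/A; 8:C/G; 20:C/A; 29:C/A.
p = 5/30 = 0.166667.
d = −0.75 · ln(1 − (4/3)·0.166667) = −0.75 · ln(0.777777) = −0.75 · (-0.251315) = 0.1885.

0.1885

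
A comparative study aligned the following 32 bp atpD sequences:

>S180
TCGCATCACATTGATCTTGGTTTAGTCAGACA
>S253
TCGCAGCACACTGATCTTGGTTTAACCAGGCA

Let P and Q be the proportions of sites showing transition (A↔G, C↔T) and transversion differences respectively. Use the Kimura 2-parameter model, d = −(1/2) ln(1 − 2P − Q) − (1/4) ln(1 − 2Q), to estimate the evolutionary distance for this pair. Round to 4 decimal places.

Mismatches occur at site 6 (T/G, transversion), site 11 (T/C, transition), site 25 (G/A, transition), site 26 (T/C, transition), site 30 (A/G, transition).
Of the 5 differences, 4 transitions and 1 transversion over 32 sites: P = 4/32 = 0.125000, Q = 1/32 = 0.031250.
d = −0.5·ln(0.718750) − 0.25·ln(0.937500) = −0.5·(-0.330242) − 0.25·(-0.064539) = 0.1813.

0.1813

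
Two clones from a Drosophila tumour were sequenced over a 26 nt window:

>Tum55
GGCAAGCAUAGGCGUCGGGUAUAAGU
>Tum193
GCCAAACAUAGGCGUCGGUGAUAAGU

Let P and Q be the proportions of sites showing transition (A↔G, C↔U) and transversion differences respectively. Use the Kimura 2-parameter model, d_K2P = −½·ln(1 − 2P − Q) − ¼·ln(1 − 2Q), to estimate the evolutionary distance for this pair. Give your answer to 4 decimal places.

0.1724

The sequences differ at positions 2 (G/C, transversion), 6 (G/A, transition), 19 (G/U, transversion), 20 (U/G, transversion).
Of the 4 differences, 1 transition and 3 transversions over 26 sites: P = 1/26 = 0.038462, Q = 3/26 = 0.115385.
d = −0.5·ln(0.807691) − 0.25·ln(0.769230) = −0.5·(-0.213576) − 0.25·(-0.262365) = 0.1724.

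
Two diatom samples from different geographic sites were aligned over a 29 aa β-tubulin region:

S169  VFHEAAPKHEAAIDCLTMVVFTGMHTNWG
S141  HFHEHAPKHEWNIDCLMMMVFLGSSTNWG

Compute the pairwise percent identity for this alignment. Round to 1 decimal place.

69.0%

The sequences differ at positions 1 (V/H), 5 (A/H), 11 (A/W), 12 (A/N), 17 (T/M), 19 (V/M), 22 (T/L), 24 (M/S), 25 (H/S).
20 of the 29 sites match, so the percent identity is 20/29 × 100 = 69.0%.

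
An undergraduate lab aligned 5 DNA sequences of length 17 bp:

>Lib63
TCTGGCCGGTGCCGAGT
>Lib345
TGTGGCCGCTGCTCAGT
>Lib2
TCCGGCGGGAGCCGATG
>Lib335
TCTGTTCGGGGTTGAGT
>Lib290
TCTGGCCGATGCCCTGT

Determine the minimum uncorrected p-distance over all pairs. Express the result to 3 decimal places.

0.176

Pairwise Hamming distances:
  Lib63 vs Lib345: 4
  Lib63 vs Lib2: 5
  Lib63 vs Lib335: 5
  Lib63 vs Lib290: 3
  Lib345 vs Lib2: 9
  Lib345 vs Lib335: 7
  Lib345 vs Lib290: 4
  Lib2 vs Lib335: 9
  Lib2 vs Lib290: 8
  Lib335 vs Lib290: 8
The smallest is 3 mismatches, between Lib63 and Lib290; p = 3/17 = 0.176.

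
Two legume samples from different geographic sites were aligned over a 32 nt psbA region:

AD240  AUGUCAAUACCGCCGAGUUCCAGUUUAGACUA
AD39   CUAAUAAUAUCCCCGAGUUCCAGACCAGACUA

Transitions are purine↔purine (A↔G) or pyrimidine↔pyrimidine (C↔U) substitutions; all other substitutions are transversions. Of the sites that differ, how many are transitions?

The sequences differ at positions 1 (A/C, transversion), 3 (G/A, transition), 4 (U/A, transversion), 5 (C/U, transition), 10 (C/U, transition), 12 (G/C, transversion), 24 (U/A, transversion), 25 (U/C, transition), 26 (U/C, transition).
Of the 9 differences, 5 transitions and 4 transversions, so the answer is 5.

5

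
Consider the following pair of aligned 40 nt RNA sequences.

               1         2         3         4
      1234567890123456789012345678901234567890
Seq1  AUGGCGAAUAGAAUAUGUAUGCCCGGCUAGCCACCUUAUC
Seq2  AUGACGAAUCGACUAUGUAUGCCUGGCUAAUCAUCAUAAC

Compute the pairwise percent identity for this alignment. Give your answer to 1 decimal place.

Differing sites — 4:G/A; 10:A/C; 13:A/C; 24:C/U; 30:G/A; 31:C/U; 34:C/U; 36:U/A; 39:U/A.
31 of the 40 sites match, so the percent identity is 31/40 × 100 = 77.5%.

77.5%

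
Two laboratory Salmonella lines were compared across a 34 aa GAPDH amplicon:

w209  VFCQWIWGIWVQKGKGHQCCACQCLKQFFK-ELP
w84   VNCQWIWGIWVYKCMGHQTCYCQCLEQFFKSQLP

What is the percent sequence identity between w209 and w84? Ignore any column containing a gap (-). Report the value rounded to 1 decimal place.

Excluding the 1 gap column leaves 33 comparable sites.
Mismatches occur at site 2 (F→N), site 12 (Q→Y), site 14 (G→C), site 15 (K→M), site 19 (C→T), site 21 (A→Y), site 26 (K→E), site 32 (E→Q).
25 of the 33 comparable sites match, so the percent identity is 25/33 × 100 = 75.8%.

75.8%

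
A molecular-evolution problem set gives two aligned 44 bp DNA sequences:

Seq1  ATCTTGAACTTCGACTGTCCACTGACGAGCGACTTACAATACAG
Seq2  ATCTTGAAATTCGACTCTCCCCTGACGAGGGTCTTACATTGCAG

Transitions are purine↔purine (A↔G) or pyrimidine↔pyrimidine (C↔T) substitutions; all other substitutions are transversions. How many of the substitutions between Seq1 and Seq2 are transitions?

Mismatches occur at site 9 (C→A, transversion), site 17 (G→C, transversion), site 21 (A→C, transversion), site 30 (C→G, transversion), site 32 (A→T, transversion), site 39 (A→T, transversion), site 41 (A→G, transition).
Of the 7 differences, 1 transition and 6 transversions, so the answer is 1.

1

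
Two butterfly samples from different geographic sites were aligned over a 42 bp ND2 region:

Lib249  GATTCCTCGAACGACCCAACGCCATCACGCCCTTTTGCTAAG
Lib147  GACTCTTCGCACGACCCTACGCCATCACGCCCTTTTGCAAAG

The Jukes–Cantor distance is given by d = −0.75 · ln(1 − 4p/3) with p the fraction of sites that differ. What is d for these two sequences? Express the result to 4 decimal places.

0.1296

The sequences differ at positions 3 (T/C), 6 (C/T), 10 (A/C), 18 (A/T), 39 (T/A).
p = 5/42 = 0.119048.
d = −0.75 · ln(1 − (4/3)·0.119048) = −0.75 · ln(0.841269) = −0.75 · (-0.172844) = 0.1296.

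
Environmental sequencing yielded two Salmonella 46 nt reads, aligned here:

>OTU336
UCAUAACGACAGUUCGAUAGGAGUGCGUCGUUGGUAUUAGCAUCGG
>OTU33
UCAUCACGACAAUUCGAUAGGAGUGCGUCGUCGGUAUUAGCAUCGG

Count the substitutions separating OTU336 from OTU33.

The sequences differ at positions 5 (A/C), 12 (G/A), 32 (U/C).
That gives 3 mismatches out of 46 aligned sites, so the Hamming distance is 3.

3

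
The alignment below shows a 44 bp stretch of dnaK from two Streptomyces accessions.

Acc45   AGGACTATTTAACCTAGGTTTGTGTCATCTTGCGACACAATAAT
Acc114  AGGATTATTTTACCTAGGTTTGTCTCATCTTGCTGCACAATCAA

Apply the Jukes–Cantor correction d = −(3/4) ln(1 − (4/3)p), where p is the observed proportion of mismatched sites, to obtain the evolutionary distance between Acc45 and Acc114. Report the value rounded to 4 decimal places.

Differing sites — 5:C/T; 11:A/T; 24:G/C; 34:G/T; 35:A/G; 42:A/C; 44:T/A.
p = 7/44 = 0.159091.
d = −0.75 · ln(1 − (4/3)·0.159091) = −0.75 · ln(0.787879) = −0.75 · (-0.238411) = 0.1788.

0.1788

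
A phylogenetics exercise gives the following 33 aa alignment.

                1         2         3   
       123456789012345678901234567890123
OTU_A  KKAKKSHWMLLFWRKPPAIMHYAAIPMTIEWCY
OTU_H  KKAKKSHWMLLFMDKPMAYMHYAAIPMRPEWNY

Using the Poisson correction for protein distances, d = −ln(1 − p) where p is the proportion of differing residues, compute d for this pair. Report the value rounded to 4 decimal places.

Differing sites — 13:W/M; 14:R/D; 17:P/M; 19:I/Y; 28:T/R; 29:I/P; 32:C/N.
p = 7/33 = 0.212121.
d = −ln(1 − 0.212121) = −ln(0.787879) = 0.2384.

0.2384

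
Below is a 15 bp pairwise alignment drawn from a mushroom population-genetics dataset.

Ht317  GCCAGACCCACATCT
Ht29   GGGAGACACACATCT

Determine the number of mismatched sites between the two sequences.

3

Mismatches occur at site 2 (C/G), site 3 (C/G), site 8 (C/A).
That gives 3 mismatches out of 15 aligned sites, so the Hamming distance is 3.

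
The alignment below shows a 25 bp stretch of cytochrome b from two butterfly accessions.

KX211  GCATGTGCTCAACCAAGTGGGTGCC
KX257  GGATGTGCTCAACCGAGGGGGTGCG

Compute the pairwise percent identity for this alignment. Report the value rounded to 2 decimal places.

Differing sites — 2:C/G; 15:A/G; 18:T/G; 25:C/G.
21 of the 25 sites match, so the percent identity is 21/25 × 100 = 84.00%.

84.00%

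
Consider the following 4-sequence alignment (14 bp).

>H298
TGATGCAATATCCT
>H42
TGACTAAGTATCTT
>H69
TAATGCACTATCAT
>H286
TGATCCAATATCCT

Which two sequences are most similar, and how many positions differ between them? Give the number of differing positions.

Pairwise Hamming distances:
  H298 vs H42: 5
  H298 vs H69: 3
  H298 vs H286: 1
  H42 vs H69: 6
  H42 vs H286: 5
  H69 vs H286: 4
The smallest is 1, between H298 and H286.

1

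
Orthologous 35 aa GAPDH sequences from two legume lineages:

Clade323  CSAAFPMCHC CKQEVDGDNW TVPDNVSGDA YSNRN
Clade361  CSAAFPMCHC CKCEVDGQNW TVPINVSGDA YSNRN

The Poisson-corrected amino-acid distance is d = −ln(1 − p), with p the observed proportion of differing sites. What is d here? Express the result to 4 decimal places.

0.0896

Mismatches occur at site 13 (Q↔C), site 18 (D↔Q), site 24 (D↔I).
p = 3/35 = 0.085714.
d = −ln(1 − 0.085714) = −ln(0.914286) = 0.0896.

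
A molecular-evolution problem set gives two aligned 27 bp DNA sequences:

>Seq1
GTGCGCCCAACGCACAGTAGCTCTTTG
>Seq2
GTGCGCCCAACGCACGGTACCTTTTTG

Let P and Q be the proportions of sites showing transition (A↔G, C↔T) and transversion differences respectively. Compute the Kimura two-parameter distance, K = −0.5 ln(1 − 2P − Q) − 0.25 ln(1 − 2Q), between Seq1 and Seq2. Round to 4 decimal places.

Mismatches occur at site 16 (A/G, transition), site 20 (G/C, transversion), site 23 (C/T, transition).
Of the 3 differences, 2 transitions and 1 transversion over 27 sites: P = 2/27 = 0.074074, Q = 1/27 = 0.037037.
d = −0.5·ln(0.814815) − 0.25·ln(0.925926) = −0.5·(-0.204794) − 0.25·(-0.076961) = 0.1216.

0.1216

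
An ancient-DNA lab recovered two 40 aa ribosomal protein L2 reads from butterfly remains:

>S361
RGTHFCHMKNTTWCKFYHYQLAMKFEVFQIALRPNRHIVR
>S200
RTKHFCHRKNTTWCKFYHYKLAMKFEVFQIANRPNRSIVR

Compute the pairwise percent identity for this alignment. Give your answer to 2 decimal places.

85.00%

The sequences differ at positions 2 (G/T), 3 (T/K), 8 (M/R), 20 (Q/K), 32 (L/N), 37 (H/S).
34 of the 40 sites match, so the percent identity is 34/40 × 100 = 85.00%.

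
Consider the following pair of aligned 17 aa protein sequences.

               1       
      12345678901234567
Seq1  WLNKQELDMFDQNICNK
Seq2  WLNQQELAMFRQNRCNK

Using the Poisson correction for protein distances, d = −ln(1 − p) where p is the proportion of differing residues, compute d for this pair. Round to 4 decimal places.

Mismatches occur at site 4 (K→Q), site 8 (D→A), site 11 (D→R), site 14 (I→R).
p = 4/17 = 0.235294.
d = −ln(1 − 0.235294) = −ln(0.764706) = 0.2683.

0.2683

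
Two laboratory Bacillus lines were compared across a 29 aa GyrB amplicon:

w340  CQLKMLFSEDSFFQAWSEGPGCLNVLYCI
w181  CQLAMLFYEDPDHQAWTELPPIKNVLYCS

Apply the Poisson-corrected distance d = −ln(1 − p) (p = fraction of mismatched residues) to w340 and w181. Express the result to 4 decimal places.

0.4769

Mismatches occur at site 4 (K↔A), site 8 (S↔Y), site 11 (S↔P), site 12 (F↔D), site 13 (F↔H), site 17 (S↔T), site 19 (G↔L), site 21 (G↔P), site 22 (C↔I), site 23 (L↔K), site 29 (I↔S).
p = 11/29 = 0.379310.
d = −ln(1 − 0.379310) = −ln(0.620690) = 0.4769.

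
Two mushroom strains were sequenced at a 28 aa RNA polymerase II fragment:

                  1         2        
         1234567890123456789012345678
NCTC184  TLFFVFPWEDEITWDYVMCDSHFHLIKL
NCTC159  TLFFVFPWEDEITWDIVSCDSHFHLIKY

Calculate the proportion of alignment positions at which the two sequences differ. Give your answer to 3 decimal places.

The sequences differ at positions 16 (Y/I), 18 (M/S), 28 (L/Y).
There are 3 differences over 28 sites, so p = 3/28 = 0.107.

0.107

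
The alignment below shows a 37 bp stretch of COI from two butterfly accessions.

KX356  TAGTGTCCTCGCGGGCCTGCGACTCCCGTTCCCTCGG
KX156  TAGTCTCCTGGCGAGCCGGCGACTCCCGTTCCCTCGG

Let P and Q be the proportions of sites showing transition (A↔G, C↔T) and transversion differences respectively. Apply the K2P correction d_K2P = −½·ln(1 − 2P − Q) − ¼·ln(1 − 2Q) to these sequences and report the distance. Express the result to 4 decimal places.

The sequences differ at positions 5 (G/C, transversion), 10 (C/G, transversion), 14 (G/A, transition), 18 (T/G, transversion).
Of the 4 differences, 1 transition and 3 transversions over 37 sites: P = 1/37 = 0.027027, Q = 3/37 = 0.081081.
d = −0.5·ln(0.864865) − 0.25·ln(0.837838) = −0.5·(-0.145182) − 0.25·(-0.176931) = 0.1168.

0.1168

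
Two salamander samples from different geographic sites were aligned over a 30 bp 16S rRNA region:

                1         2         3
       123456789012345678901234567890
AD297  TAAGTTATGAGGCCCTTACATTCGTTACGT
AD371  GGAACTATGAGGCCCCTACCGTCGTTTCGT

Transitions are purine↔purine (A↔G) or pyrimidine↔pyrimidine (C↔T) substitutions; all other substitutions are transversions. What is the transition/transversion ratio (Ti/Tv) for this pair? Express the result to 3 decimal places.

Differing sites — 1:T/G (Tv); 2:A/G (Ti); 4:G/A (Ti); 5:T/C (Ti); 16:T/C (Ti); 20:A/C (Tv); 21:T/G (Tv); 27:A/T (Tv).
Of the 8 differences, 4 transitions and 4 transversions, so Ti/Tv = 4/4 = 1.000.

1.000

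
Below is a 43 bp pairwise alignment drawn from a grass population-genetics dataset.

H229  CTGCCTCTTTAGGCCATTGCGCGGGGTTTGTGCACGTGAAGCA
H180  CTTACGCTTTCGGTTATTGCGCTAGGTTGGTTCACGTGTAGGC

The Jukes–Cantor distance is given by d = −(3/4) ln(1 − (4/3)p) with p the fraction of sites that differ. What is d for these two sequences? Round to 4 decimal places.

Mismatches occur at site 3 (G/T), site 4 (C/A), site 6 (T/G), site 11 (A/C), site 14 (C/T), site 15 (C/T), site 23 (G/T), site 24 (G/A), site 29 (T/G), site 32 (G/T), site 39 (A/T), site 42 (C/G), site 43 (A/C).
p = 13/43 = 0.302326.
d = −0.75 · ln(1 − (4/3)·0.302326) = −0.75 · ln(0.596899) = −0.75 · (-0.516007) = 0.3870.

0.3870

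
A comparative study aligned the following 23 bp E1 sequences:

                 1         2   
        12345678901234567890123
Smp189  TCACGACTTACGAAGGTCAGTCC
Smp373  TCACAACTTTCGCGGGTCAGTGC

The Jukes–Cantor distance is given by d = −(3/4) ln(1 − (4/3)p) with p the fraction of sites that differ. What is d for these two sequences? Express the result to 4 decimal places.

0.2567

Differing sites — 5:G/A; 10:A/T; 13:A/C; 14:A/G; 22:C/G.
p = 5/23 = 0.217391.
d = −0.75 · ln(1 − (4/3)·0.217391) = −0.75 · ln(0.710145) = −0.75 · (-0.342286) = 0.2567.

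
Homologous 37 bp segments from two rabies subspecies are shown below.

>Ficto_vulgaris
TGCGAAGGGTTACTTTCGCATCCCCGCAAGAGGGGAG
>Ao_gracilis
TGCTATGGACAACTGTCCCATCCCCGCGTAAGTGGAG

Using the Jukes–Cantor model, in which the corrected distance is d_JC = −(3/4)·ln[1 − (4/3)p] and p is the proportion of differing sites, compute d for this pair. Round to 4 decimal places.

The sequences differ at positions 4 (G/T), 6 (A/T), 9 (G/A), 10 (T/C), 11 (T/A), 15 (T/G), 18 (G/C), 28 (A/G), 29 (A/T), 30 (G/A), 33 (G/T).
p = 11/37 = 0.297297.
d = −0.75 · ln(1 − (4/3)·0.297297) = −0.75 · ln(0.603604) = −0.75 · (-0.504837) = 0.3786.

0.3786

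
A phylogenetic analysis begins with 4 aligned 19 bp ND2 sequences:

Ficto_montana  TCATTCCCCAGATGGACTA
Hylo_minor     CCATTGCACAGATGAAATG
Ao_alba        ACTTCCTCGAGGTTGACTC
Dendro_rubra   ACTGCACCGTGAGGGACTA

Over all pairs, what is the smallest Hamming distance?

Pairwise Hamming distances:
  Ficto_montana vs Hylo_minor: 6
  Ficto_montana vs Ao_alba: 8
  Ficto_montana vs Dendro_rubra: 8
  Hylo_minor vs Ao_alba: 12
  Hylo_minor vs Dendro_rubra: 12
  Ao_alba vs Dendro_rubra: 8
The smallest is 6, between Ficto_montana and Hylo_minor.

6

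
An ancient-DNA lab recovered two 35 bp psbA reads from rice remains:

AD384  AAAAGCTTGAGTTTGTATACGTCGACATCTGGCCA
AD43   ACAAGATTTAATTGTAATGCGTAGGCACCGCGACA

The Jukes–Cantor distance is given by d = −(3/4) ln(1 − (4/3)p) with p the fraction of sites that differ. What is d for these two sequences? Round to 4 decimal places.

0.5716

Differing sites — 2:A/C; 6:C/A; 9:G/T; 11:G/A; 14:T/G; 15:G/T; 16:T/A; 19:A/G; 23:C/A; 25:A/G; 28:T/C; 30:T/G; 31:G/C; 33:C/A.
p = 14/35 = 0.400000.
d = −0.75 · ln(1 − (4/3)·0.400000) = −0.75 · ln(0.466667) = −0.75 · (-0.762139) = 0.5716.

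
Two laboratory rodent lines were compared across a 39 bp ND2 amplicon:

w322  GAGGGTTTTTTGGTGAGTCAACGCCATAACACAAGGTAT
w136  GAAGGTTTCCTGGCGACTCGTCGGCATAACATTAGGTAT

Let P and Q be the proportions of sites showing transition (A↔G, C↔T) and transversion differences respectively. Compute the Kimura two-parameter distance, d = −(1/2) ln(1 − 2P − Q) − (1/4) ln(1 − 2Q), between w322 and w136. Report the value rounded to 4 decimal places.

The sequences differ at positions 3 (G/A, transition), 9 (T/C, transition), 10 (T/C, transition), 14 (T/C, transition), 17 (G/C, transversion), 20 (A/G, transition), 21 (A/T, transversion), 24 (C/G, transversion), 32 (C/T, transition), 33 (A/T, transversion).
Of the 10 differences, 6 transitions and 4 transversions over 39 sites: P = 6/39 = 0.153846, Q = 4/39 = 0.102564.
d = −0.5·ln(0.589744) − 0.25·ln(0.794872) = −0.5·(-0.528067) − 0.25·(-0.229574) = 0.3214.

0.3214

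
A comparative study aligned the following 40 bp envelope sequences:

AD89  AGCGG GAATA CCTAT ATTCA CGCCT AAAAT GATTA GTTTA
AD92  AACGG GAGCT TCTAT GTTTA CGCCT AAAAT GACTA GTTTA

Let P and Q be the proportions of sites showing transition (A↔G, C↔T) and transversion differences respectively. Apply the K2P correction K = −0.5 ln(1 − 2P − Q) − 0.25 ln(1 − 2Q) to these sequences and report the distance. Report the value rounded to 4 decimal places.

0.2478

The sequences differ at positions 2 (G/A, transition), 8 (A/G, transition), 9 (T/C, transition), 10 (A/T, transversion), 11 (C/T, transition), 16 (A/G, transition), 19 (C/T, transition), 33 (T/C, transition).
Of the 8 differences, 7 transitions and 1 transversion over 40 sites: P = 7/40 = 0.175000, Q = 1/40 = 0.025000.
d = −0.5·ln(0.625000) − 0.25·ln(0.950000) = −0.5·(-0.470004) − 0.25·(-0.051293) = 0.2478.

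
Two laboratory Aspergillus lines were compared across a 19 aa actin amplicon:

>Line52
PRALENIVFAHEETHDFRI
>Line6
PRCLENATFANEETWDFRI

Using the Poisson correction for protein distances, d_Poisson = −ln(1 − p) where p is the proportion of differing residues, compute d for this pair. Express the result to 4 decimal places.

0.3054

The sequences differ at positions 3 (A/C), 7 (I/A), 8 (V/T), 11 (H/N), 15 (H/W).
p = 5/19 = 0.263158.
d = −ln(1 − 0.263158) = −ln(0.736842) = 0.3054.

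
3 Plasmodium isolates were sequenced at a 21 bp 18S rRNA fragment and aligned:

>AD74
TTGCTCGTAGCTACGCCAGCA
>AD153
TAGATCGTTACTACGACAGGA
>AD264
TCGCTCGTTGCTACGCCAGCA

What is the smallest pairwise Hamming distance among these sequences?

Pairwise Hamming distances:
  AD74 vs AD153: 6
  AD74 vs AD264: 2
  AD153 vs AD264: 5
The smallest is 2, between AD74 and AD264.

2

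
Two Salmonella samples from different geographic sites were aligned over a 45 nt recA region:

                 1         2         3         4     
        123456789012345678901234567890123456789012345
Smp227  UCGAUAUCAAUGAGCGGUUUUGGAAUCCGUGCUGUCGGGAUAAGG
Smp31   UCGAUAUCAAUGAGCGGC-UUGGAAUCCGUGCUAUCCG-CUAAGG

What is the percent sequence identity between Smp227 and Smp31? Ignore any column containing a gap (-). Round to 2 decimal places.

Excluding the 2 gap columns leaves 43 comparable sites.
The sequences differ at positions 18 (U/C), 34 (G/A), 37 (G/C), 40 (A/C).
39 of the 43 comparable sites match, so the percent identity is 39/43 × 100 = 90.70%.

90.70%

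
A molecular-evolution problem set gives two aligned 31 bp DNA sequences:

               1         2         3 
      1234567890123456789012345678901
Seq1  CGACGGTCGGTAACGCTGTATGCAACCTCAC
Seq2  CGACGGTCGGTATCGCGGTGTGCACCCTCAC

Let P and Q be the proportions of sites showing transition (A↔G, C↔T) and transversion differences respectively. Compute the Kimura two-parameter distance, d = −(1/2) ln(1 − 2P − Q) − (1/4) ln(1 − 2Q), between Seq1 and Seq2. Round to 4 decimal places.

0.1417

The sequences differ at positions 13 (A/T, transversion), 17 (T/G, transversion), 20 (A/G, transition), 25 (A/C, transversion).
Of the 4 differences, 1 transition and 3 transversions over 31 sites: P = 1/31 = 0.032258, Q = 3/31 = 0.096774.
d = −0.5·ln(0.838710) − 0.25·ln(0.806452) = −0.5·(-0.175890) − 0.25·(-0.215111) = 0.1417.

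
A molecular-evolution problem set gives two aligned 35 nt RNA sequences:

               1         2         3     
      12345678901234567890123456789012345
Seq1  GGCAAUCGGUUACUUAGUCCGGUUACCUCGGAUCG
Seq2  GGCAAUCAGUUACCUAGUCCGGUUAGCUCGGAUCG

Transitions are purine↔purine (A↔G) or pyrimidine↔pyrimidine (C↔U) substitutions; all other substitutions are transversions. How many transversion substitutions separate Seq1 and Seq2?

Differing sites — 8:G/A (Ti); 14:U/C (Ti); 26:C/G (Tv).
Of the 3 differences, 2 transitions and 1 transversion, so the answer is 1.

1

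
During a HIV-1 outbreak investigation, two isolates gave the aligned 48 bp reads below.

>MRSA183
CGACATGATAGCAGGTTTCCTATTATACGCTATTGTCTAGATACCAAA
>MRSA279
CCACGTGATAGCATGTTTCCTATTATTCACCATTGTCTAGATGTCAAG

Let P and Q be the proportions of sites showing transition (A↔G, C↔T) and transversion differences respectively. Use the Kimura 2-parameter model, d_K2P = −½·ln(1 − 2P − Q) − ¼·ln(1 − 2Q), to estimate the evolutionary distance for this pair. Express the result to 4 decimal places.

The sequences differ at positions 2 (G/C, transversion), 5 (A/G, transition), 14 (G/T, transversion), 27 (A/T, transversion), 29 (G/A, transition), 31 (T/C, transition), 43 (A/G, transition), 44 (C/T, transition), 48 (A/G, transition).
Of the 9 differences, 6 transitions and 3 transversions over 48 sites: P = 6/48 = 0.125000, Q = 3/48 = 0.062500.
d = −0.5·ln(0.687500) − 0.25·ln(0.875000) = −0.5·(-0.374693) − 0.25·(-0.133531) = 0.2207.

0.2207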